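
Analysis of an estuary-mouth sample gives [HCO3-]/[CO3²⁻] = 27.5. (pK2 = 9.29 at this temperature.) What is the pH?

pH = 7.85

From K2 = [H⁺][CO3²⁻]/[HCO3-]:  pH = pK2 − log₁₀([HCO3-]/[CO3²⁻])
log₁₀(27.5) = +1.439
pH = 9.29 − (+1.439) = 7.85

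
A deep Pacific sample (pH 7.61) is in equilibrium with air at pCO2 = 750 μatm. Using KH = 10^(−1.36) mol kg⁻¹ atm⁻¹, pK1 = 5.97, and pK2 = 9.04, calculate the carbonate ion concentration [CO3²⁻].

[CO3²⁻] = 0.0531 mmol/kg

[CO2*] = KH · pCO2 = 10^(−1.36) × 750×10^-6 = 3.274×10^-5 mol/kg
α₀ = 1/(1 + K1/[H⁺] + K1K2/[H⁺]²) = 1/(1 + 10^+1.64 + 10^+0.21) = 0.02161
DIC = [CO2*]/α₀ = 3.274×10^-5 / 0.02161 = 1.515 mmol/kg
[CO3²⁻] = α₂·DIC; α₂ = 0.03505, so [CO3²⁻] = 0.03505 × 1.515 = 0.0531 mmol/kg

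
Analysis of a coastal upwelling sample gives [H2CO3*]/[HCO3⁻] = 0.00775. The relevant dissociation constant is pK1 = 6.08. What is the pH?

pH = 8.19

From K1 = [H⁺][HCO3⁻]/[H2CO3*]:  pH = pK1 − log₁₀([H2CO3*]/[HCO3⁻])
log₁₀(0.00775) = -2.111
pH = 6.08 − (-2.111) = 8.19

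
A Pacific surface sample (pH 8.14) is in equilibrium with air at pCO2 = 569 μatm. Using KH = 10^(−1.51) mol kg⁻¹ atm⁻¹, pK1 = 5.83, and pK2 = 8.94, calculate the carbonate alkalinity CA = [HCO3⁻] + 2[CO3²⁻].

CA = 4.73 mmol/kg

[CO2*] = KH · pCO2 = 10^(−1.51) × 569×10^-6 = 1.758×10^-5 mol/kg
α₀ = 1/(1 + K1/[H⁺] + K1K2/[H⁺]²) = 1/(1 + 10^+2.31 + 10^+1.51) = 0.004210
DIC = [CO2*]/α₀ = 1.758×10^-5 / 0.004210 = 4.177 mmol/kg
CA = (α₁ + 2α₂)·DIC = (0.8596 + 2×0.1362) × 4.177 = 4.73 mmol/kg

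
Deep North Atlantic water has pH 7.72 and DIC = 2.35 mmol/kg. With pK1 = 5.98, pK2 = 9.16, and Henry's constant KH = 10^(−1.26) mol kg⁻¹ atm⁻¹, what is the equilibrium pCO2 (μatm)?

pCO2 = 738 μatm

α₀ = 1 / (1 + K1/[H⁺] + K1K2/[H⁺]²) = 1 / (1 + 10^+1.74 + 10^+0.30)
   = 1 / (1 + 54.954 + 1.9953) = 1/57.949 = 0.01726
[CO2*] = α₀ × DIC = 0.01726 × 2.35 = 0.04055 mmol/kg
pCO2 = [CO2*]/KH = 4.055×10^-5 / 5.495×10^-2 = 738 μatm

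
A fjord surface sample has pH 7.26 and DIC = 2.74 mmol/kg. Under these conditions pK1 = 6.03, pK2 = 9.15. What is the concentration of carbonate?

[CO3²⁻] = 0.0329 mmol/kg

α₂ = 1 / (1 + [H⁺]/K2 + [H⁺]²/(K1K2)) = 1 / (1 + 10^+1.89 + 10^+0.66)
   = 1 / (1 + 77.625 + 4.5709) = 1/83.196 = 0.01202
[CO3²⁻] = α₂ × DIC = 0.01202 × 2.74 = 0.0329 mmol/kg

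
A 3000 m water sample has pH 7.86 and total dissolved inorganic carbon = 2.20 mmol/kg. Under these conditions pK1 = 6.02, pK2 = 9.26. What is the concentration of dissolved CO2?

α₀ = 1 / (1 + K1/[H⁺] + K1K2/[H⁺]²) = 1 / (1 + 10^+1.84 + 10^+0.44)
   = 1 / (1 + 69.183 + 2.7542) = 1/72.937 = 0.01371
[CO2*] = α₀ × DIC = 0.01371 × 2.20 = 0.0302 mmol/kg

[CO2*] = 0.0302 mmol/kg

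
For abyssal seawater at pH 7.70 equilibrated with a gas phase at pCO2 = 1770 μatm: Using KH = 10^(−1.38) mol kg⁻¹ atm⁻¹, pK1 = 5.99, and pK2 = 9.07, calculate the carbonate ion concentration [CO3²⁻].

[CO2*] = KH · pCO2 = 10^(−1.38) × 1770×10^-6 = 7.379×10^-5 mol/kg
α₀ = 1/(1 + K1/[H⁺] + K1K2/[H⁺]²) = 1/(1 + 10^+1.71 + 10^+0.34) = 0.01836
DIC = [CO2*]/α₀ = 7.379×10^-5 / 0.01836 = 4.019 mmol/kg
[CO3²⁻] = α₂·DIC; α₂ = 0.04016, so [CO3²⁻] = 0.04016 × 4.019 = 0.161 mmol/kg

[CO3²⁻] = 0.161 mmol/kg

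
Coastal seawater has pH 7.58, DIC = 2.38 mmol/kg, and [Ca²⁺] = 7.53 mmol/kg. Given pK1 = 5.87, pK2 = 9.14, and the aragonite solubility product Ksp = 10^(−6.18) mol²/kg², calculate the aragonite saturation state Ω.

α₂ = 1 / (1 + [H⁺]/K2 + [H⁺]²/(K1K2)) = 1 / (1 + 10^+1.56 + 10^-0.15)
   = 1 / (1 + 36.308 + 0.70795) = 1/38.016 = 0.02630
[CO3²⁻] = α₂ × DIC = 0.02630 × 2.38 = 0.06261 mmol/kg
Ksp = 10^(−6.18) = 6.607×10^-7
Ω = [Ca²⁺][CO3²⁻]/Ksp = (7.53×10^-3)(6.261×10^-5) / 6.607×10^-7 = 0.714

Ω = 0.714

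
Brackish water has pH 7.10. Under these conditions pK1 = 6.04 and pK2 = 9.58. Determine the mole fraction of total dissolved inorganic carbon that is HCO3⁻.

α₁ = 0.917

α₁ = 1 / (1 + [H⁺]/K1 + K2/[H⁺]) = 1 / (1 + 10^-1.06 + 10^-2.48)
   = 1 / (1 + 0.087096 + 0.0033113) = 1/1.0904 = 0.9171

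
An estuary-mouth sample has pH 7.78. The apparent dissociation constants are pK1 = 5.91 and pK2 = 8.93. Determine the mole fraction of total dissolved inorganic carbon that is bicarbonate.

α₁ = 0.922

α₁ = 1 / (1 + [H⁺]/K1 + K2/[H⁺]) = 1 / (1 + 10^-1.87 + 10^-1.15)
   = 1 / (1 + 0.013490 + 0.070795) = 1/1.0843 = 0.9223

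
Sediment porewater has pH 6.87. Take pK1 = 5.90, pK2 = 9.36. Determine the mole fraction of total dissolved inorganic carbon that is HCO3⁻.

α₁ = 0.901

α₁ = 1 / (1 + [H⁺]/K1 + K2/[H⁺]) = 1 / (1 + 10^-0.97 + 10^-2.49)
   = 1 / (1 + 0.10715 + 0.0032359) = 1/1.1104 = 0.9006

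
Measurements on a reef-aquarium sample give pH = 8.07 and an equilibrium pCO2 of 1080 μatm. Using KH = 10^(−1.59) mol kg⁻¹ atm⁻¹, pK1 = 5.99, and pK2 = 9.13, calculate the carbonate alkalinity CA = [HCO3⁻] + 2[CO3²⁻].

CA = 3.92 mmol/kg

[CO2*] = KH · pCO2 = 10^(−1.59) × 1080×10^-6 = 2.776×10^-5 mol/kg
α₀ = 1/(1 + K1/[H⁺] + K1K2/[H⁺]²) = 1/(1 + 10^+2.08 + 10^+1.02) = 0.007593
DIC = [CO2*]/α₀ = 2.776×10^-5 / 0.007593 = 3.656 mmol/kg
CA = (α₁ + 2α₂)·DIC = (0.9129 + 2×0.07951) × 3.656 = 3.92 mmol/kg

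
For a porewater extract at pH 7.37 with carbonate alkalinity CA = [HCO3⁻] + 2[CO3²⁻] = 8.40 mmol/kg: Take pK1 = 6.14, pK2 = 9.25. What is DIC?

CA = [HCO3⁻] + 2[CO3²⁻] = (α₁ + 2α₂)·DIC
At pH 7.37: [H⁺]/K1 = 10^-1.23 = 0.058884, K2/[H⁺] = 10^-1.88 = 0.013183
α₁ = 1/(1 + 0.058884 + 0.013183) = 1/1.0721 = 0.9328; α₂ = α₁·K2/[H⁺] = 0.01230
α₁ + 2α₂ = 0.9574
DIC = CA / (α₁ + 2α₂) = 8.40 / 0.9574 = 8.77 mmol/kg

DIC = 8.77 mmol/kg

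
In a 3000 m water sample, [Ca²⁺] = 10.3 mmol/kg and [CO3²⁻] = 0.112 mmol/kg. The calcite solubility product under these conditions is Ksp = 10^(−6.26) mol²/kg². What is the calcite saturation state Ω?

Ksp = 10^(−6.26) = 5.495×10^-7
Ω = [Ca²⁺][CO3²⁻]/Ksp = (10.3×10^-3)(0.112×10^-3) / 5.495×10^-7 = 2.10

Ω = 2.10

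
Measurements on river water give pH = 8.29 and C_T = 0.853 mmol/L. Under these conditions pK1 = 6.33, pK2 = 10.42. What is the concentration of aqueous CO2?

[CO2*] = 9.18 μmol/L

α₀ = 1 / (1 + K1/[H⁺] + K1K2/[H⁺]²) = 1 / (1 + 10^+1.96 + 10^-0.17)
   = 1 / (1 + 91.201 + 0.67608) = 1/92.877 = 0.01077
[CO2*] = α₀ × DIC = 0.01077 × 0.853 = 0.00918 mmol/L = 9.18 μmol/L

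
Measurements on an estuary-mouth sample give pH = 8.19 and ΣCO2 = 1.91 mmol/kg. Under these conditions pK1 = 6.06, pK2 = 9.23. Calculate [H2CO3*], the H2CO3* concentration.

α₀ = 1 / (1 + K1/[H⁺] + K1K2/[H⁺]²) = 1 / (1 + 10^+2.13 + 10^+1.09)
   = 1 / (1 + 134.90 + 12.303) = 1/148.20 = 0.006748
[CO2*] = α₀ × DIC = 0.006748 × 1.91 = 0.0129 mmol/kg = 12.9 μmol/kg

[CO2*] = 12.9 μmol/kg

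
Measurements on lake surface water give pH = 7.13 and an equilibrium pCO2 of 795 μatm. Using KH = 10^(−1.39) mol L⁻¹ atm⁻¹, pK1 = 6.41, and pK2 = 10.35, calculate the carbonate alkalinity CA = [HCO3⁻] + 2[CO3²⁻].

[CO2*] = KH · pCO2 = 10^(−1.39) × 795×10^-6 = 3.239×10^-5 mol/L
α₀ = 1/(1 + K1/[H⁺] + K1K2/[H⁺]²) = 1/(1 + 10^+0.72 + 10^-2.50) = 0.1600
DIC = [CO2*]/α₀ = 3.239×10^-5 / 0.1600 = 0.2025 mmol/L
CA = (α₁ + 2α₂)·DIC = (0.8395 + 2×0.0005059) × 0.2025 = 0.170 mmol/L

CA = 0.170 mmol/L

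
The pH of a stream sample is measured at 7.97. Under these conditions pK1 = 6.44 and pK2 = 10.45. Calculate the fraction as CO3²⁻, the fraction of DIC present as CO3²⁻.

α₂ = 1 / (1 + [H⁺]/K2 + [H⁺]²/(K1K2)) = 1 / (1 + 10^+2.48 + 10^+0.95)
   = 1 / (1 + 302.00 + 8.9125) = 1/311.91 = 0.003206

α₂ = 0.00321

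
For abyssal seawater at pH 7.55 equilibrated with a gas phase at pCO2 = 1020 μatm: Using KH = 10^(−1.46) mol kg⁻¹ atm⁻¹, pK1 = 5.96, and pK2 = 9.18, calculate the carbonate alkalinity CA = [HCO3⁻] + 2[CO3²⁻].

CA = 1.44 mmol/kg

[CO2*] = KH · pCO2 = 10^(−1.46) × 1020×10^-6 = 3.537×10^-5 mol/kg
α₀ = 1/(1 + K1/[H⁺] + K1K2/[H⁺]²) = 1/(1 + 10^+1.59 + 10^-0.04) = 0.02450
DIC = [CO2*]/α₀ = 3.537×10^-5 / 0.02450 = 1.444 mmol/kg
CA = (α₁ + 2α₂)·DIC = (0.9532 + 2×0.02234) × 1.444 = 1.44 mmol/kg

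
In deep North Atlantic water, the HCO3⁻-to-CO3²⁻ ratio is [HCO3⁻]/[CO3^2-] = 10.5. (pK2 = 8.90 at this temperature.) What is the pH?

From K2 = [H⁺][CO3^2-]/[HCO3⁻]:  pH = pK2 − log₁₀([HCO3⁻]/[CO3^2-])
log₁₀(10.5) = +1.021
pH = 8.90 − (+1.021) = 7.88

pH = 7.88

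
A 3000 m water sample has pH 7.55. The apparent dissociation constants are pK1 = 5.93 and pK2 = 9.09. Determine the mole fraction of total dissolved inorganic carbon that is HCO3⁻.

α₁ = 0.950

α₁ = 1 / (1 + [H⁺]/K1 + K2/[H⁺]) = 1 / (1 + 10^-1.62 + 10^-1.54)
   = 1 / (1 + 0.023988 + 0.028840) = 1/1.0528 = 0.9498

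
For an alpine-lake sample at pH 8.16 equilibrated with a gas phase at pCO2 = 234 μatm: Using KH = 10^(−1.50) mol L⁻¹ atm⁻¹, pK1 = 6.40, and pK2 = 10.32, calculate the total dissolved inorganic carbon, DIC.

DIC = 0.436 mmol/L

[CO2*] = KH · pCO2 = 10^(−1.50) × 234×10^-6 = 7.400×10^-6 mol/L
α₀ = 1/(1 + K1/[H⁺] + K1K2/[H⁺]²) = 1/(1 + 10^+1.76 + 10^-0.40) = 0.01697
DIC = [CO2*]/α₀ = 7.400×10^-6 / 0.01697 = 0.436 mmol/L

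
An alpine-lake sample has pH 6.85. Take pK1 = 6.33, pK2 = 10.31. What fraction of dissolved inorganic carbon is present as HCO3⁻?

α₁ = 0.768

α₁ = 1 / (1 + [H⁺]/K1 + K2/[H⁺]) = 1 / (1 + 10^-0.52 + 10^-3.46)
   = 1 / (1 + 0.30200 + 0.00034674) = 1/1.3023 = 0.7678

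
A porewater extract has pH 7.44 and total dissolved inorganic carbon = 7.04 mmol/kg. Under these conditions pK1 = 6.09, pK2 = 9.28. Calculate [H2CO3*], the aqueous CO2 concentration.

[CO2*] = 0.297 mmol/kg

α₀ = 1 / (1 + K1/[H⁺] + K1K2/[H⁺]²) = 1 / (1 + 10^+1.35 + 10^-0.49)
   = 1 / (1 + 22.387 + 0.32359) = 1/23.711 = 0.04217
[CO2*] = α₀ × DIC = 0.04217 × 7.04 = 0.297 mmol/kg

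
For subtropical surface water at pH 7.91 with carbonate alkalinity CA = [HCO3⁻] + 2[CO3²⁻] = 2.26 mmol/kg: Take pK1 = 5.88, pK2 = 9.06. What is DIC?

DIC = 2.14 mmol/kg

CA = [HCO3⁻] + 2[CO3²⁻] = (α₁ + 2α₂)·DIC
At pH 7.91: [H⁺]/K1 = 10^-2.03 = 0.0093325, K2/[H⁺] = 10^-1.15 = 0.070795
α₁ = 1/(1 + 0.0093325 + 0.070795) = 1/1.0801 = 0.9258; α₂ = α₁·K2/[H⁺] = 0.06554
α₁ + 2α₂ = 1.0569
DIC = CA / (α₁ + 2α₂) = 2.26 / 1.0569 = 2.14 mmol/kg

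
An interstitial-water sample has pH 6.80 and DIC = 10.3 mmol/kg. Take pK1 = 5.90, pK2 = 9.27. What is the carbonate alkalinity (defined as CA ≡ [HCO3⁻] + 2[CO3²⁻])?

CA = 9.18 mmol/kg

CA = [HCO3⁻] + 2[CO3²⁻] = (α₁ + 2α₂)·DIC
At pH 6.80: [H⁺]/K1 = 10^-0.90 = 0.12589, K2/[H⁺] = 10^-2.47 = 0.0033884
α₁ = 1/(1 + 0.12589 + 0.0033884) = 1/1.1293 = 0.8855; α₂ = α₁·K2/[H⁺] = 0.003001
α₁ + 2α₂ = 0.8915
CA = 0.8915 × 10.3 = 9.18 mmol/kg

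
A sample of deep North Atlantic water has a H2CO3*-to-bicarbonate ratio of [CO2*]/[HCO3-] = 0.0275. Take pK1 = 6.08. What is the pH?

From K1 = [H⁺][HCO3-]/[CO2*]:  pH = pK1 − log₁₀([CO2*]/[HCO3-])
log₁₀(0.0275) = -1.561
pH = 6.08 − (-1.561) = 7.64

pH = 7.64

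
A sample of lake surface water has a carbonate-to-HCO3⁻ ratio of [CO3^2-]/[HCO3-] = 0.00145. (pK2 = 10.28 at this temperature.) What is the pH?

pH = 7.44

From K2 = [H⁺][CO3^2-]/[HCO3-]:  pH = pK2 + log₁₀([CO3^2-]/[HCO3-])
log₁₀(0.00145) = -2.839
pH = 10.28 + (-2.839) = 7.44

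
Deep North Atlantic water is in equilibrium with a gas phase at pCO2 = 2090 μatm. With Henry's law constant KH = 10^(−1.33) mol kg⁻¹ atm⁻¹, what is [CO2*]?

KH = 10^(−1.33) = 4.677×10^-2 mol kg⁻¹ atm⁻¹
[CO2*] = KH · pCO2 = 4.677×10^-2 × 2090×10^-6 atm = 9.78×10^-5 mol/kg

[CO2*] = 97.8 μmol/kg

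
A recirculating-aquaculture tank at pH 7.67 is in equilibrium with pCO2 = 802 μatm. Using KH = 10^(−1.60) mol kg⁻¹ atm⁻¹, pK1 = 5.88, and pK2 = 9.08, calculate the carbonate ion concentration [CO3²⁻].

[CO3²⁻] = 0.0483 mmol/kg

[CO2*] = KH · pCO2 = 10^(−1.60) × 802×10^-6 = 2.015×10^-5 mol/kg
α₀ = 1/(1 + K1/[H⁺] + K1K2/[H⁺]²) = 1/(1 + 10^+1.79 + 10^+0.38) = 0.01537
DIC = [CO2*]/α₀ = 2.015×10^-5 / 0.01537 = 1.311 mmol/kg
[CO3²⁻] = α₂·DIC; α₂ = 0.03687, so [CO3²⁻] = 0.03687 × 1.311 = 0.0483 mmol/kg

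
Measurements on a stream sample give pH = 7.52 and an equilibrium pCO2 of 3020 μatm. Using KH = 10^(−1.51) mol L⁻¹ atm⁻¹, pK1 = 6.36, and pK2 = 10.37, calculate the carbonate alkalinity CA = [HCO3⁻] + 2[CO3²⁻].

CA = 1.35 mmol/L

[CO2*] = KH · pCO2 = 10^(−1.51) × 3020×10^-6 = 9.333×10^-5 mol/L
α₀ = 1/(1 + K1/[H⁺] + K1K2/[H⁺]²) = 1/(1 + 10^+1.16 + 10^-1.69) = 0.06462
DIC = [CO2*]/α₀ = 9.333×10^-5 / 0.06462 = 1.444 mmol/L
CA = (α₁ + 2α₂)·DIC = (0.9341 + 2×0.001319) × 1.444 = 1.35 mmol/L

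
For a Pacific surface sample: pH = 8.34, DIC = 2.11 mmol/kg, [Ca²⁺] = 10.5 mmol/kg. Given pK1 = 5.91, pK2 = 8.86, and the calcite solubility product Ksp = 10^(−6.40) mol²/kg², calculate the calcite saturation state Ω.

Ω = 12.9

α₂ = 1 / (1 + [H⁺]/K2 + [H⁺]²/(K1K2)) = 1 / (1 + 10^+0.52 + 10^-1.91)
   = 1 / (1 + 3.3113 + 0.012303) = 1/4.3236 = 0.2313
[CO3²⁻] = α₂ × DIC = 0.2313 × 2.11 = 0.4880 mmol/kg
Ksp = 10^(−6.40) = 3.981×10^-7
Ω = [Ca²⁺][CO3²⁻]/Ksp = (10.5×10^-3)(4.880×10^-4) / 3.981×10^-7 = 12.9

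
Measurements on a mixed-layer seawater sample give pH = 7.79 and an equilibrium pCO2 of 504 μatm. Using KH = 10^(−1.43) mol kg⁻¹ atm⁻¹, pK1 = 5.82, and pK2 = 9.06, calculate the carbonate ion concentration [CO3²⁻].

[CO2*] = KH · pCO2 = 10^(−1.43) × 504×10^-6 = 1.873×10^-5 mol/kg
α₀ = 1/(1 + K1/[H⁺] + K1K2/[H⁺]²) = 1/(1 + 10^+1.97 + 10^+0.70) = 0.01007
DIC = [CO2*]/α₀ = 1.873×10^-5 / 0.01007 = 1.860 mmol/kg
[CO3²⁻] = α₂·DIC; α₂ = 0.05045, so [CO3²⁻] = 0.05045 × 1.860 = 0.0938 mmol/kg

[CO3²⁻] = 0.0938 mmol/kg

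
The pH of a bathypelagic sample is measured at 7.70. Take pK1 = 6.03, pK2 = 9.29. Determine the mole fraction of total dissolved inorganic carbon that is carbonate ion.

α₂ = 1 / (1 + [H⁺]/K2 + [H⁺]²/(K1K2)) = 1 / (1 + 10^+1.59 + 10^-0.08)
   = 1 / (1 + 38.905 + 0.83176) = 1/40.736 = 0.02455

α₂ = 0.0245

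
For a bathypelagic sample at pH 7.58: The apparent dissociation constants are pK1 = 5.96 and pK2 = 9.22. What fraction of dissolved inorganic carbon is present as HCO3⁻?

α₁ = 0.955

α₁ = 1 / (1 + [H⁺]/K1 + K2/[H⁺]) = 1 / (1 + 10^-1.62 + 10^-1.64)
   = 1 / (1 + 0.023988 + 0.022909) = 1/1.0469 = 0.9552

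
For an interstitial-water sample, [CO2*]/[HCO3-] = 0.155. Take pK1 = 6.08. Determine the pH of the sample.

From K1 = [H⁺][HCO3-]/[CO2*]:  pH = pK1 − log₁₀([CO2*]/[HCO3-])
log₁₀(0.155) = -0.810
pH = 6.08 − (-0.810) = 6.89

pH = 6.89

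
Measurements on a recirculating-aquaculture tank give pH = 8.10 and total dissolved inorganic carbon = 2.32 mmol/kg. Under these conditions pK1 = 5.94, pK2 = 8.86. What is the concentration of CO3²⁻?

[CO3²⁻] = 0.341 mmol/kg

α₂ = 1 / (1 + [H⁺]/K2 + [H⁺]²/(K1K2)) = 1 / (1 + 10^+0.76 + 10^-1.40)
   = 1 / (1 + 5.7544 + 0.039811) = 1/6.7942 = 0.1472
[CO3²⁻] = α₂ × DIC = 0.1472 × 2.32 = 0.341 mmol/kg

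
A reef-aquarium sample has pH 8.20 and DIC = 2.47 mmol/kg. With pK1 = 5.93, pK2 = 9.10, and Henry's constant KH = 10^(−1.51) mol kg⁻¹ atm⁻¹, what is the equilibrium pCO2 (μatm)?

α₀ = 1 / (1 + K1/[H⁺] + K1K2/[H⁺]²) = 1 / (1 + 10^+2.27 + 10^+1.37)
   = 1 / (1 + 186.21 + 23.442) = 1/210.65 = 0.004747
[CO2*] = α₀ × DIC = 0.004747 × 2.47 = 0.01173 mmol/kg = 11.73 μmol/kg
pCO2 = [CO2*]/KH = 1.173×10^-5 / 3.090×10^-2 = 379 μatm

pCO2 = 379 μatm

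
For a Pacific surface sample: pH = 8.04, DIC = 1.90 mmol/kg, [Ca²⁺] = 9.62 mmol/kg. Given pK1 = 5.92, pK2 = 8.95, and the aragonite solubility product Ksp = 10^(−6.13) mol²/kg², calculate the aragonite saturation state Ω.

Ω = 2.68

α₂ = 1 / (1 + [H⁺]/K2 + [H⁺]²/(K1K2)) = 1 / (1 + 10^+0.91 + 10^-1.21)
   = 1 / (1 + 8.1283 + 0.061660) = 1/9.1900 = 0.1088
[CO3²⁻] = α₂ × DIC = 0.1088 × 1.90 = 0.2067 mmol/kg
Ksp = 10^(−6.13) = 7.413×10^-7
Ω = [Ca²⁺][CO3²⁻]/Ksp = (9.62×10^-3)(2.067×10^-4) / 7.413×10^-7 = 2.68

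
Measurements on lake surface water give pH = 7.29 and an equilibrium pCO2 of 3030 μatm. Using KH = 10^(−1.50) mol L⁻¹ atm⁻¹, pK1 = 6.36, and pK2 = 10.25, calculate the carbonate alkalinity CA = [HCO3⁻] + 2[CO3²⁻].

CA = 0.817 mmol/L

[CO2*] = KH · pCO2 = 10^(−1.50) × 3030×10^-6 = 9.582×10^-5 mol/L
α₀ = 1/(1 + K1/[H⁺] + K1K2/[H⁺]²) = 1/(1 + 10^+0.93 + 10^-2.03) = 0.1050
DIC = [CO2*]/α₀ = 9.582×10^-5 / 0.1050 = 0.9122 mmol/L
CA = (α₁ + 2α₂)·DIC = (0.8940 + 2×0.0009802) × 0.9122 = 0.817 mmol/L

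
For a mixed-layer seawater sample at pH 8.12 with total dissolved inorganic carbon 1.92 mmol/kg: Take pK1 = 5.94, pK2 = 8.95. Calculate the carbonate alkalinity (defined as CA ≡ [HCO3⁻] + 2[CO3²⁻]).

CA = [HCO3⁻] + 2[CO3²⁻] = (α₁ + 2α₂)·DIC
At pH 8.12: [H⁺]/K1 = 10^-2.18 = 0.0066069, K2/[H⁺] = 10^-0.83 = 0.14791
α₁ = 1/(1 + 0.0066069 + 0.14791) = 1/1.1545 = 0.8662; α₂ = α₁·K2/[H⁺] = 0.1281
α₁ + 2α₂ = 1.1224
CA = 1.1224 × 1.92 = 2.15 mmol/kg

CA = 2.15 mmol/kg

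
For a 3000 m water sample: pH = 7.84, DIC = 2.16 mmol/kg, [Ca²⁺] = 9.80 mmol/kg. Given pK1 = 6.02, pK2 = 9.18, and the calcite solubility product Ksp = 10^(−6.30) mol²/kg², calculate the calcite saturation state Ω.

Ω = 1.82

α₂ = 1 / (1 + [H⁺]/K2 + [H⁺]²/(K1K2)) = 1 / (1 + 10^+1.34 + 10^-0.48)
   = 1 / (1 + 21.878 + 0.33113) = 1/23.209 = 0.04309
[CO3²⁻] = α₂ × DIC = 0.04309 × 2.16 = 0.09307 mmol/kg
Ksp = 10^(−6.30) = 5.012×10^-7
Ω = [Ca²⁺][CO3²⁻]/Ksp = (9.80×10^-3)(9.307×10^-5) / 5.012×10^-7 = 1.82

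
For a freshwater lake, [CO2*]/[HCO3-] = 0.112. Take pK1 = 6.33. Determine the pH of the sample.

From K1 = [H⁺][HCO3-]/[CO2*]:  pH = pK1 − log₁₀([CO2*]/[HCO3-])
log₁₀(0.112) = -0.951
pH = 6.33 − (-0.951) = 7.28

pH = 7.28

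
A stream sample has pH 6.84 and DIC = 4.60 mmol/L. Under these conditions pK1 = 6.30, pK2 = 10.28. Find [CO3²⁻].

α₂ = 1 / (1 + [H⁺]/K2 + [H⁺]²/(K1K2)) = 1 / (1 + 10^+3.44 + 10^+2.90)
   = 1 / (1 + 2754.2 + 794.33) = 1/3549.6 = 0.0002817
[CO3²⁻] = α₂ × DIC = 0.0002817 × 4.60 = 0.00130 mmol/L = 1.30 μmol/L

[CO3²⁻] = 1.30 μmol/L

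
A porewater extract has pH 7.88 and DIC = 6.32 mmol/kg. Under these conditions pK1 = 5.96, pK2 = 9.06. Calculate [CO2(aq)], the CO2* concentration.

α₀ = 1 / (1 + K1/[H⁺] + K1K2/[H⁺]²) = 1 / (1 + 10^+1.92 + 10^+0.74)
   = 1 / (1 + 83.176 + 5.4954) = 1/89.672 = 0.01115
[CO2*] = α₀ × DIC = 0.01115 × 6.32 = 0.0705 mmol/kg

[CO2*] = 0.0705 mmol/kg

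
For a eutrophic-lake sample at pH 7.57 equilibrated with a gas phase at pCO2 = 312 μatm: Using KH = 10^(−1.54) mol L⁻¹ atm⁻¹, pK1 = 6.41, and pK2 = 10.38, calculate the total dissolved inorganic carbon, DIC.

[CO2*] = KH · pCO2 = 10^(−1.54) × 312×10^-6 = 8.998×10^-6 mol/L
α₀ = 1/(1 + K1/[H⁺] + K1K2/[H⁺]²) = 1/(1 + 10^+1.16 + 10^-1.65) = 0.06461
DIC = [CO2*]/α₀ = 8.998×10^-6 / 0.06461 = 0.139 mmol/L

DIC = 0.139 mmol/L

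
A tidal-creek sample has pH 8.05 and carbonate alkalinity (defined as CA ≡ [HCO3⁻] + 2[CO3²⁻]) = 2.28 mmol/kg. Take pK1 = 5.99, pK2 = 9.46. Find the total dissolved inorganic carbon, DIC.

CA = [HCO3⁻] + 2[CO3²⁻] = (α₁ + 2α₂)·DIC
At pH 8.05: [H⁺]/K1 = 10^-2.06 = 0.0087096, K2/[H⁺] = 10^-1.41 = 0.038905
α₁ = 1/(1 + 0.0087096 + 0.038905) = 1/1.0476 = 0.9545; α₂ = α₁·K2/[H⁺] = 0.03714
α₁ + 2α₂ = 1.0288
DIC = CA / (α₁ + 2α₂) = 2.28 / 1.0288 = 2.22 mmol/kg

DIC = 2.22 mmol/kg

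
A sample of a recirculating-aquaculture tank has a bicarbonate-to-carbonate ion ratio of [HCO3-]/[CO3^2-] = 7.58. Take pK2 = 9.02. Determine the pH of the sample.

pH = 8.14

From K2 = [H⁺][CO3^2-]/[HCO3-]:  pH = pK2 − log₁₀([HCO3-]/[CO3^2-])
log₁₀(7.58) = +0.880
pH = 9.02 − (+0.880) = 8.14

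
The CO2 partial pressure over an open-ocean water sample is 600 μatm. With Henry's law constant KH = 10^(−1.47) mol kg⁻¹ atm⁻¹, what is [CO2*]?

[CO2*] = 20.3 μmol/kg

KH = 10^(−1.47) = 3.388×10^-2 mol kg⁻¹ atm⁻¹
[CO2*] = KH · pCO2 = 3.388×10^-2 × 600×10^-6 atm = 2.03×10^-5 mol/kg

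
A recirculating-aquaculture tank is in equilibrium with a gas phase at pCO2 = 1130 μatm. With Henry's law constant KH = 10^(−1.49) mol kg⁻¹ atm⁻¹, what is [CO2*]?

KH = 10^(−1.49) = 3.236×10^-2 mol kg⁻¹ atm⁻¹
[CO2*] = KH · pCO2 = 3.236×10^-2 × 1130×10^-6 atm = 3.66×10^-5 mol/kg

[CO2*] = 36.6 μmol/kg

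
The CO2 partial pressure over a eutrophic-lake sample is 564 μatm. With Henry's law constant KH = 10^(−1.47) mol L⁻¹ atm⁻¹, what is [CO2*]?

[CO2*] = 19.1 μmol/L

KH = 10^(−1.47) = 3.388×10^-2 mol L⁻¹ atm⁻¹
[CO2*] = KH · pCO2 = 3.388×10^-2 × 564×10^-6 atm = 1.91×10^-5 mol/L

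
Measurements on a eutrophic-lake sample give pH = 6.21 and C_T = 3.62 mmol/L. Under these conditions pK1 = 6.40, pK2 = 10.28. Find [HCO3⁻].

α₁ = 1 / (1 + [H⁺]/K1 + K2/[H⁺]) = 1 / (1 + 10^+0.19 + 10^-4.07)
   = 1 / (1 + 1.5488 + 8.5114×10^-5) = 1/2.5489 = 0.3923
[HCO3⁻] = α₁ × DIC = 0.3923 × 3.62 = 1.42 mmol/L

[HCO3⁻] = 1.42 mmol/L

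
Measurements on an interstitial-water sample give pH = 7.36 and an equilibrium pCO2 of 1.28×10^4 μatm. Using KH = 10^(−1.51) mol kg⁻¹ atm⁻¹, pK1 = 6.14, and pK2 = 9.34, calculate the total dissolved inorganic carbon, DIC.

[CO2*] = KH · pCO2 = 10^(−1.51) × 1.28×10^4×10^-6 = 3.956×10^-4 mol/kg
α₀ = 1/(1 + K1/[H⁺] + K1K2/[H⁺]²) = 1/(1 + 10^+1.22 + 10^-0.76) = 0.05628
DIC = [CO2*]/α₀ = 3.956×10^-4 / 0.05628 = 7.03 mmol/kg

DIC = 7.03 mmol/kg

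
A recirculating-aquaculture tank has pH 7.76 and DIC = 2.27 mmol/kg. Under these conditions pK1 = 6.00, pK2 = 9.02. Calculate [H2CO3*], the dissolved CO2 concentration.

[CO2*] = 0.0368 mmol/kg

α₀ = 1 / (1 + K1/[H⁺] + K1K2/[H⁺]²) = 1 / (1 + 10^+1.76 + 10^+0.50)
   = 1 / (1 + 57.544 + 3.1623) = 1/61.706 = 0.01621
[CO2*] = α₀ × DIC = 0.01621 × 2.27 = 0.0368 mmol/kg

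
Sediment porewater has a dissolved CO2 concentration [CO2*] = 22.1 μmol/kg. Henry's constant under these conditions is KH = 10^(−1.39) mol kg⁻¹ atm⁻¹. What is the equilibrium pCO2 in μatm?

KH = 10^(−1.39) = 4.074×10^-2 mol kg⁻¹ atm⁻¹
pCO2 = [CO2*]/KH = 22.1×10^-6 / 4.074×10^-2 = 5.42×10^-4 atm = 542 μatm

pCO2 = 542 μatm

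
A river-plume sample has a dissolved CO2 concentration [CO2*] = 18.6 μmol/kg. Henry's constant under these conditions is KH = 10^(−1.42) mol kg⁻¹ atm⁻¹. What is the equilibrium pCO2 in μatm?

KH = 10^(−1.42) = 3.802×10^-2 mol kg⁻¹ atm⁻¹
pCO2 = [CO2*]/KH = 18.6×10^-6 / 3.802×10^-2 = 4.89×10^-4 atm = 489 μatm

pCO2 = 489 μatm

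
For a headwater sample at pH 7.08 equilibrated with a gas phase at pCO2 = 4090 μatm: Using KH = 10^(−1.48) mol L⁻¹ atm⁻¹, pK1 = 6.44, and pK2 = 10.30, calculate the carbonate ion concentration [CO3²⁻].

[CO2*] = KH · pCO2 = 10^(−1.48) × 4090×10^-6 = 1.354×10^-4 mol/L
α₀ = 1/(1 + K1/[H⁺] + K1K2/[H⁺]²) = 1/(1 + 10^+0.64 + 10^-2.58) = 0.1863
DIC = [CO2*]/α₀ = 1.354×10^-4 / 0.1863 = 0.7270 mmol/L
[CO3²⁻] = α₂·DIC; α₂ = 0.0004900, so [CO3²⁻] = 0.0004900 × 0.7270 = 0.000356 mmol/L = 0.356 μmol/L

[CO3²⁻] = 0.356 μmol/L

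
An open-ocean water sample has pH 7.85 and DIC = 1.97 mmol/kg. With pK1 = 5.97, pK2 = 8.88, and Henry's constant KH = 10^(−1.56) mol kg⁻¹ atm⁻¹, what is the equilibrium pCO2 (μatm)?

pCO2 = 852 μatm

α₀ = 1 / (1 + K1/[H⁺] + K1K2/[H⁺]²) = 1 / (1 + 10^+1.88 + 10^+0.85)
   = 1 / (1 + 75.858 + 7.0795) = 1/83.937 = 0.01191
[CO2*] = α₀ × DIC = 0.01191 × 1.97 = 0.02347 mmol/kg
pCO2 = [CO2*]/KH = 2.347×10^-5 / 2.754×10^-2 = 852 μatm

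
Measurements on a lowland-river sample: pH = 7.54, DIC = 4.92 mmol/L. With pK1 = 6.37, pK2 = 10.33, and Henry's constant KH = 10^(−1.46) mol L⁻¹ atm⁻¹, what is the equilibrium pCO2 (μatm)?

pCO2 = 8970 μatm

α₀ = 1 / (1 + K1/[H⁺] + K1K2/[H⁺]²) = 1 / (1 + 10^+1.17 + 10^-1.62)
   = 1 / (1 + 14.791 + 0.023988) = 1/15.815 = 0.06323
[CO2*] = α₀ × DIC = 0.06323 × 4.92 = 0.3111 mmol/L
pCO2 = [CO2*]/KH = 3.111×10^-4 / 3.467×10^-2 = 8970 μatm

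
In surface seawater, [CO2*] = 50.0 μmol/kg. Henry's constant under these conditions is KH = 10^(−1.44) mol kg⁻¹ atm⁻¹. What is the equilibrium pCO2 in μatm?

pCO2 = 1380 μatm

KH = 10^(−1.44) = 3.631×10^-2 mol kg⁻¹ atm⁻¹
pCO2 = [CO2*]/KH = 50.0×10^-6 / 3.631×10^-2 = 1.38×10^-3 atm = 1380 μatm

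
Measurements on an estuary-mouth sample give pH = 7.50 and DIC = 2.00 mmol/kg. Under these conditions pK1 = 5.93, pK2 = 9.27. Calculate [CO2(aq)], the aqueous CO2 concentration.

α₀ = 1 / (1 + K1/[H⁺] + K1K2/[H⁺]²) = 1 / (1 + 10^+1.57 + 10^-0.20)
   = 1 / (1 + 37.154 + 0.63096) = 1/38.784 = 0.02578
[CO2*] = α₀ × DIC = 0.02578 × 2.00 = 0.0516 mmol/kg

[CO2*] = 0.0516 mmol/kg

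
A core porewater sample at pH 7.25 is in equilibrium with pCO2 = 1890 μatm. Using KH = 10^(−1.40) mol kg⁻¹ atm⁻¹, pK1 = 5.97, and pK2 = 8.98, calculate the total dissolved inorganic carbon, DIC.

DIC = 1.54 mmol/kg

[CO2*] = KH · pCO2 = 10^(−1.40) × 1890×10^-6 = 7.524×10^-5 mol/kg
α₀ = 1/(1 + K1/[H⁺] + K1K2/[H⁺]²) = 1/(1 + 10^+1.28 + 10^-0.45) = 0.04900
DIC = [CO2*]/α₀ = 7.524×10^-5 / 0.04900 = 1.54 mmol/kg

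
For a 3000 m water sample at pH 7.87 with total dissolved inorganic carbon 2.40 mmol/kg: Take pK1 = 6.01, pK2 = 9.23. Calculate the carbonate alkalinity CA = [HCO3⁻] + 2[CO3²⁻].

CA = 2.47 mmol/kg

CA = [HCO3⁻] + 2[CO3²⁻] = (α₁ + 2α₂)·DIC
At pH 7.87: [H⁺]/K1 = 10^-1.86 = 0.013804, K2/[H⁺] = 10^-1.36 = 0.043652
α₁ = 1/(1 + 0.013804 + 0.043652) = 1/1.0575 = 0.9457; α₂ = α₁·K2/[H⁺] = 0.04128
α₁ + 2α₂ = 1.0282
CA = 1.0282 × 2.40 = 2.47 mmol/kg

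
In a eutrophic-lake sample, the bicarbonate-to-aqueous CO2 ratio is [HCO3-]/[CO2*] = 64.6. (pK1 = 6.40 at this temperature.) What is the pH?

pH = 8.21

From K1 = [H⁺][HCO3-]/[CO2*]:  pH = pK1 + log₁₀([HCO3-]/[CO2*])
log₁₀(64.6) = +1.810
pH = 6.40 + (+1.810) = 8.21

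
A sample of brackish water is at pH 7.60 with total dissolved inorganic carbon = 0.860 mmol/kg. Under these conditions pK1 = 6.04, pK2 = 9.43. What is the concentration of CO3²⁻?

[CO3²⁻] = 12.2 μmol/kg

α₂ = 1 / (1 + [H⁺]/K2 + [H⁺]²/(K1K2)) = 1 / (1 + 10^+1.83 + 10^+0.27)
   = 1 / (1 + 67.608 + 1.8621) = 1/70.470 = 0.01419
[CO3²⁻] = α₂ × DIC = 0.01419 × 0.860 = 0.0122 mmol/kg = 12.2 μmol/kg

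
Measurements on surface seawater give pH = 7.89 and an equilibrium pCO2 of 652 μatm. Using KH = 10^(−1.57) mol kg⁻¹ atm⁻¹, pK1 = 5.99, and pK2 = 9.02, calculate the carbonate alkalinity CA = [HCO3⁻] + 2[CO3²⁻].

[CO2*] = KH · pCO2 = 10^(−1.57) × 652×10^-6 = 1.755×10^-5 mol/kg
α₀ = 1/(1 + K1/[H⁺] + K1K2/[H⁺]²) = 1/(1 + 10^+1.90 + 10^+0.77) = 0.01158
DIC = [CO2*]/α₀ = 1.755×10^-5 / 0.01158 = 1.515 mmol/kg
CA = (α₁ + 2α₂)·DIC = (0.9202 + 2×0.06822) × 1.515 = 1.60 mmol/kg

CA = 1.60 mmol/kg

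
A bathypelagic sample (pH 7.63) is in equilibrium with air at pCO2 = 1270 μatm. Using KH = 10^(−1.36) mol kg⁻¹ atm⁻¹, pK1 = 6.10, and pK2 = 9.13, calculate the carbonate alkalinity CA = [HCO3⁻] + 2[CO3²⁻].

CA = 2.00 mmol/kg

[CO2*] = KH · pCO2 = 10^(−1.36) × 1270×10^-6 = 5.544×10^-5 mol/kg
α₀ = 1/(1 + K1/[H⁺] + K1K2/[H⁺]²) = 1/(1 + 10^+1.53 + 10^+0.03) = 0.02781
DIC = [CO2*]/α₀ = 5.544×10^-5 / 0.02781 = 1.993 mmol/kg
CA = (α₁ + 2α₂)·DIC = (0.9424 + 2×0.02980) × 1.993 = 2.00 mmol/kg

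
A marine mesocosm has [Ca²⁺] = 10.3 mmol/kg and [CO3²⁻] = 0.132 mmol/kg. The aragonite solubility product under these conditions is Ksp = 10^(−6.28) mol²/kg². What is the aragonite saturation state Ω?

Ksp = 10^(−6.28) = 5.248×10^-7
Ω = [Ca²⁺][CO3²⁻]/Ksp = (10.3×10^-3)(0.132×10^-3) / 5.248×10^-7 = 2.59

Ω = 2.59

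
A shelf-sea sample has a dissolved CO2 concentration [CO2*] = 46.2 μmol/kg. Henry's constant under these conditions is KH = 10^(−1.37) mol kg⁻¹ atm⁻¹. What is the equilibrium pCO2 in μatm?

pCO2 = 1080 μatm

KH = 10^(−1.37) = 4.266×10^-2 mol kg⁻¹ atm⁻¹
pCO2 = [CO2*]/KH = 46.2×10^-6 / 4.266×10^-2 = 1.08×10^-3 atm = 1080 μatm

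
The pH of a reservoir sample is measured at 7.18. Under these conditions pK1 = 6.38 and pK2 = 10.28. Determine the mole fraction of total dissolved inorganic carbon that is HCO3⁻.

α₁ = 0.863

α₁ = 1 / (1 + [H⁺]/K1 + K2/[H⁺]) = 1 / (1 + 10^-0.80 + 10^-3.10)
   = 1 / (1 + 0.15849 + 0.00079433) = 1/1.1593 = 0.8626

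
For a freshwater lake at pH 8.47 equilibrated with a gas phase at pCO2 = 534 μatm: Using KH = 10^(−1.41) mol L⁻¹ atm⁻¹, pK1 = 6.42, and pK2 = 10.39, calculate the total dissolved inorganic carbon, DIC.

DIC = 2.38 mmol/L

[CO2*] = KH · pCO2 = 10^(−1.41) × 534×10^-6 = 2.078×10^-5 mol/L
α₀ = 1/(1 + K1/[H⁺] + K1K2/[H⁺]²) = 1/(1 + 10^+2.05 + 10^+0.13) = 0.008730
DIC = [CO2*]/α₀ = 2.078×10^-5 / 0.008730 = 2.38 mmol/L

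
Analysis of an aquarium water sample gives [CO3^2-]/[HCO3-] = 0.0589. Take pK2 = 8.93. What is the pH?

From K2 = [H⁺][CO3^2-]/[HCO3-]:  pH = pK2 + log₁₀([CO3^2-]/[HCO3-])
log₁₀(0.0589) = -1.230
pH = 8.93 + (-1.230) = 7.70

pH = 7.70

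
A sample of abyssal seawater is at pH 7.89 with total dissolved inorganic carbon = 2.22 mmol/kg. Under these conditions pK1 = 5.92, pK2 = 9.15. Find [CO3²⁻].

[CO3²⁻] = 0.114 mmol/kg

α₂ = 1 / (1 + [H⁺]/K2 + [H⁺]²/(K1K2)) = 1 / (1 + 10^+1.26 + 10^-0.71)
   = 1 / (1 + 18.197 + 0.19498) = 1/19.392 = 0.05157
[CO3²⁻] = α₂ × DIC = 0.05157 × 2.22 = 0.114 mmol/kg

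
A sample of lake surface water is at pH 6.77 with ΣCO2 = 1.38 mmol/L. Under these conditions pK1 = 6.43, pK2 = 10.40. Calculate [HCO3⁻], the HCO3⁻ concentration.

[HCO3⁻] = 0.947 mmol/L

α₁ = 1 / (1 + [H⁺]/K1 + K2/[H⁺]) = 1 / (1 + 10^-0.34 + 10^-3.63)
   = 1 / (1 + 0.45709 + 0.00023442) = 1/1.4573 = 0.6862
[HCO3⁻] = α₁ × DIC = 0.6862 × 1.38 = 0.947 mmol/L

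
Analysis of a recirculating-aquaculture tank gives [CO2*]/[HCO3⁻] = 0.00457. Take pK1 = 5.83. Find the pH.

pH = 8.17

From K1 = [H⁺][HCO3⁻]/[CO2*]:  pH = pK1 − log₁₀([CO2*]/[HCO3⁻])
log₁₀(0.00457) = -2.340
pH = 5.83 − (-2.340) = 8.17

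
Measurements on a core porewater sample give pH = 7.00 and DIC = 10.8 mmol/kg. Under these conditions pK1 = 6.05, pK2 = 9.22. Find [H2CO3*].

[CO2*] = 1.08 mmol/kg

α₀ = 1 / (1 + K1/[H⁺] + K1K2/[H⁺]²) = 1 / (1 + 10^+0.95 + 10^-1.27)
   = 1 / (1 + 8.9125 + 0.053703) = 1/9.9662 = 0.1003
[CO2*] = α₀ × DIC = 0.1003 × 10.8 = 1.08 mmol/kg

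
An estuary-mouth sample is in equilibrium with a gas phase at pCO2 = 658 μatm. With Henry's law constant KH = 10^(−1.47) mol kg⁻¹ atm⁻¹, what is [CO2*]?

[CO2*] = 22.3 μmol/kg

KH = 10^(−1.47) = 3.388×10^-2 mol kg⁻¹ atm⁻¹
[CO2*] = KH · pCO2 = 3.388×10^-2 × 658×10^-6 atm = 2.23×10^-5 mol/kg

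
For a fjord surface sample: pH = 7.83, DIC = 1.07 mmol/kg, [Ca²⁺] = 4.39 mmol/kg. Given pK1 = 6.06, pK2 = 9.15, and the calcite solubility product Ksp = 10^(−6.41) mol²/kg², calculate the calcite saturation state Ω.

Ω = 0.543

α₂ = 1 / (1 + [H⁺]/K2 + [H⁺]²/(K1K2)) = 1 / (1 + 10^+1.32 + 10^-0.45)
   = 1 / (1 + 20.893 + 0.35481) = 1/22.248 = 0.04495
[CO3²⁻] = α₂ × DIC = 0.04495 × 1.07 = 0.04809 mmol/kg
Ksp = 10^(−6.41) = 3.890×10^-7
Ω = [Ca²⁺][CO3²⁻]/Ksp = (4.39×10^-3)(4.809×10^-5) / 3.890×10^-7 = 0.543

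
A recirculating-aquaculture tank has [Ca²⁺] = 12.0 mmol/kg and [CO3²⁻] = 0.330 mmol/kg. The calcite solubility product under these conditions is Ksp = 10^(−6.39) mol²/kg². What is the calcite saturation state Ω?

Ω = 9.72

Ksp = 10^(−6.39) = 4.074×10^-7
Ω = [Ca²⁺][CO3²⁻]/Ksp = (12.0×10^-3)(0.330×10^-3) / 4.074×10^-7 = 9.72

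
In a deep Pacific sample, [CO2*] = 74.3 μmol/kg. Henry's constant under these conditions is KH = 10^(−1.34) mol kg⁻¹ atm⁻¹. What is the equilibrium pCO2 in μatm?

pCO2 = 1630 μatm

KH = 10^(−1.34) = 4.571×10^-2 mol kg⁻¹ atm⁻¹
pCO2 = [CO2*]/KH = 74.3×10^-6 / 4.571×10^-2 = 1.63×10^-3 atm = 1630 μatm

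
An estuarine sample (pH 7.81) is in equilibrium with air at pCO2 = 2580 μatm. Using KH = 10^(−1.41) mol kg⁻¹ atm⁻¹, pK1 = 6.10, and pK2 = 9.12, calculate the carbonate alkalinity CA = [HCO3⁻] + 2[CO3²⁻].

CA = 5.65 mmol/kg

[CO2*] = KH · pCO2 = 10^(−1.41) × 2580×10^-6 = 1.004×10^-4 mol/kg
α₀ = 1/(1 + K1/[H⁺] + K1K2/[H⁺]²) = 1/(1 + 10^+1.71 + 10^+0.40) = 0.01825
DIC = [CO2*]/α₀ = 1.004×10^-4 / 0.01825 = 5.500 mmol/kg
CA = (α₁ + 2α₂)·DIC = (0.9359 + 2×0.04584) × 5.500 = 5.65 mmol/kg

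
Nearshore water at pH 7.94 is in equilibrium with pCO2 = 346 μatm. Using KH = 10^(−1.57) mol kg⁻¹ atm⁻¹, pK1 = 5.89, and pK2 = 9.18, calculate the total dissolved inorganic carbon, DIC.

[CO2*] = KH · pCO2 = 10^(−1.57) × 346×10^-6 = 9.313×10^-6 mol/kg
α₀ = 1/(1 + K1/[H⁺] + K1K2/[H⁺]²) = 1/(1 + 10^+2.05 + 10^+0.81) = 0.008357
DIC = [CO2*]/α₀ = 9.313×10^-6 / 0.008357 = 1.11 mmol/kg

DIC = 1.11 mmol/kg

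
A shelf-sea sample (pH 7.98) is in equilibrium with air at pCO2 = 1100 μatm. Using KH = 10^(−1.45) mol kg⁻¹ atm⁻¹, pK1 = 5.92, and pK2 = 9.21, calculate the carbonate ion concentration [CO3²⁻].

[CO2*] = KH · pCO2 = 10^(−1.45) × 1100×10^-6 = 3.903×10^-5 mol/kg
α₀ = 1/(1 + K1/[H⁺] + K1K2/[H⁺]²) = 1/(1 + 10^+2.06 + 10^+0.83) = 0.008158
DIC = [CO2*]/α₀ = 3.903×10^-5 / 0.008158 = 4.784 mmol/kg
[CO3²⁻] = α₂·DIC; α₂ = 0.05516, so [CO3²⁻] = 0.05516 × 4.784 = 0.264 mmol/kg

[CO3²⁻] = 0.264 mmol/kg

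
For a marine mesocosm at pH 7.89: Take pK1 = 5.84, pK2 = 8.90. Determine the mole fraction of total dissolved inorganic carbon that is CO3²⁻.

α₂ = 0.0883

α₂ = 1 / (1 + [H⁺]/K2 + [H⁺]²/(K1K2)) = 1 / (1 + 10^+1.01 + 10^-1.04)
   = 1 / (1 + 10.233 + 0.091201) = 1/11.324 = 0.08831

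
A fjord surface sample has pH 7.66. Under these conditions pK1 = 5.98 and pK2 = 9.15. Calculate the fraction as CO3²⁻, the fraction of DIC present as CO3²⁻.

α₂ = 0.0307

α₂ = 1 / (1 + [H⁺]/K2 + [H⁺]²/(K1K2)) = 1 / (1 + 10^+1.49 + 10^-0.19)
   = 1 / (1 + 30.903 + 0.64565) = 1/32.549 = 0.03072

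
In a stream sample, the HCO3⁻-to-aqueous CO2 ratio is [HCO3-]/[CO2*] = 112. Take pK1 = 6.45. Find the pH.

pH = 8.50

From K1 = [H⁺][HCO3-]/[CO2*]:  pH = pK1 + log₁₀([HCO3-]/[CO2*])
log₁₀(112) = +2.049
pH = 6.45 + (+2.049) = 8.50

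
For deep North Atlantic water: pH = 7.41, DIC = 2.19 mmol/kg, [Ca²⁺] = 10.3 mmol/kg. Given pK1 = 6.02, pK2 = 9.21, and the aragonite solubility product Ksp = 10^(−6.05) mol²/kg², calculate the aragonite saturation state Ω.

Ω = 0.380

α₂ = 1 / (1 + [H⁺]/K2 + [H⁺]²/(K1K2)) = 1 / (1 + 10^+1.80 + 10^+0.41)
   = 1 / (1 + 63.096 + 2.5704) = 1/66.666 = 0.01500
[CO3²⁻] = α₂ × DIC = 0.01500 × 2.19 = 0.03285 mmol/kg
Ksp = 10^(−6.05) = 8.913×10^-7
Ω = [Ca²⁺][CO3²⁻]/Ksp = (10.3×10^-3)(3.285×10^-5) / 8.913×10^-7 = 0.380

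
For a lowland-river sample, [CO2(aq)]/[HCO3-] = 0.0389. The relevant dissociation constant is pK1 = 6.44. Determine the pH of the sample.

From K1 = [H⁺][HCO3-]/[CO2(aq)]:  pH = pK1 − log₁₀([CO2(aq)]/[HCO3-])
log₁₀(0.0389) = -1.410
pH = 6.44 − (-1.410) = 7.85

pH = 7.85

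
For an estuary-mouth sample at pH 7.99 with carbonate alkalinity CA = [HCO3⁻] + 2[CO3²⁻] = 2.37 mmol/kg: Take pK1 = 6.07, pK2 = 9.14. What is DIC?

DIC = 2.25 mmol/kg

CA = [HCO3⁻] + 2[CO3²⁻] = (α₁ + 2α₂)·DIC
At pH 7.99: [H⁺]/K1 = 10^-1.92 = 0.012023, K2/[H⁺] = 10^-1.15 = 0.070795
α₁ = 1/(1 + 0.012023 + 0.070795) = 1/1.0828 = 0.9235; α₂ = α₁·K2/[H⁺] = 0.06538
α₁ + 2α₂ = 1.0543
DIC = CA / (α₁ + 2α₂) = 2.37 / 1.0543 = 2.25 mmol/kg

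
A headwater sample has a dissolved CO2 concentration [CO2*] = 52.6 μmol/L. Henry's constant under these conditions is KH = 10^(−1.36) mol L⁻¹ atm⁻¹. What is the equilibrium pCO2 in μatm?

KH = 10^(−1.36) = 4.365×10^-2 mol L⁻¹ atm⁻¹
pCO2 = [CO2*]/KH = 52.6×10^-6 / 4.365×10^-2 = 1.20×10^-3 atm = 1200 μatm

pCO2 = 1200 μatm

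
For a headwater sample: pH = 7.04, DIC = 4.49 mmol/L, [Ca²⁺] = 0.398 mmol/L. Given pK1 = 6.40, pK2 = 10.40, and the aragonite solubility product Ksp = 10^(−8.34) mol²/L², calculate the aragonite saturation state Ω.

Ω = 0.139

α₂ = 1 / (1 + [H⁺]/K2 + [H⁺]²/(K1K2)) = 1 / (1 + 10^+3.36 + 10^+2.72)
   = 1 / (1 + 2290.9 + 524.81) = 1/2816.7 = 0.0003550
[CO3²⁻] = α₂ × DIC = 0.0003550 × 4.49 = 0.001594 mmol/L = 1.594 μmol/L
Ksp = 10^(−8.34) = 4.571×10^-9
Ω = [Ca²⁺][CO3²⁻]/Ksp = (0.398×10^-3)(1.594×10^-6) / 4.571×10^-9 = 0.139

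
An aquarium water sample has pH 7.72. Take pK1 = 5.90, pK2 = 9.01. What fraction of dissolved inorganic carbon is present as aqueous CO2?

α₀ = 1 / (1 + K1/[H⁺] + K1K2/[H⁺]²) = 1 / (1 + 10^+1.82 + 10^+0.53)
   = 1 / (1 + 66.069 + 3.3884) = 1/70.458 = 0.01419

α₀ = 0.0142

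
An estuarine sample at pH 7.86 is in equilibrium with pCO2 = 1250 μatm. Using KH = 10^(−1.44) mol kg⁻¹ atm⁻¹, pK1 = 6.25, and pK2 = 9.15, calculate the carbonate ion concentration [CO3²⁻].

[CO2*] = KH · pCO2 = 10^(−1.44) × 1250×10^-6 = 4.538×10^-5 mol/kg
α₀ = 1/(1 + K1/[H⁺] + K1K2/[H⁺]²) = 1/(1 + 10^+1.61 + 10^+0.32) = 0.02282
DIC = [CO2*]/α₀ = 4.538×10^-5 / 0.02282 = 1.989 mmol/kg
[CO3²⁻] = α₂·DIC; α₂ = 0.04767, so [CO3²⁻] = 0.04767 × 1.989 = 0.0948 mmol/kg

[CO3²⁻] = 0.0948 mmol/kg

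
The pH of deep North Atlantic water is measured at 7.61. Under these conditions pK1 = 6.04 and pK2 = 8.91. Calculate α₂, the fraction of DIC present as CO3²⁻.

α₂ = 1 / (1 + [H⁺]/K2 + [H⁺]²/(K1K2)) = 1 / (1 + 10^+1.30 + 10^-0.27)
   = 1 / (1 + 19.953 + 0.53703) = 1/21.490 = 0.04653

α₂ = 0.0465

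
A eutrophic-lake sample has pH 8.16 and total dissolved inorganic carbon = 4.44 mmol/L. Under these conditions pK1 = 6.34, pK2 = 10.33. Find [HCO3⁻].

α₁ = 1 / (1 + [H⁺]/K1 + K2/[H⁺]) = 1 / (1 + 10^-1.82 + 10^-2.17)
   = 1 / (1 + 0.015136 + 0.0067608) = 1/1.0219 = 0.9786
[HCO3⁻] = α₁ × DIC = 0.9786 × 4.44 = 4.34 mmol/L

[HCO3⁻] = 4.34 mmol/L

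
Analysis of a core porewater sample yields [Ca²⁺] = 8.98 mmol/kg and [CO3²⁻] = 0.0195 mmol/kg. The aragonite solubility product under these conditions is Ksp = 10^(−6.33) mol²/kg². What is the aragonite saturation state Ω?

Ω = 0.374

Ksp = 10^(−6.33) = 4.677×10^-7
Ω = [Ca²⁺][CO3²⁻]/Ksp = (8.98×10^-3)(0.0195×10^-3) / 4.677×10^-7 = 0.374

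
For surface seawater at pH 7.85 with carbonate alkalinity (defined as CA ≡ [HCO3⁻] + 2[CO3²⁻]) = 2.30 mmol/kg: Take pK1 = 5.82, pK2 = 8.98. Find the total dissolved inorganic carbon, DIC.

CA = [HCO3⁻] + 2[CO3²⁻] = (α₁ + 2α₂)·DIC
At pH 7.85: [H⁺]/K1 = 10^-2.03 = 0.0093325, K2/[H⁺] = 10^-1.13 = 0.074131
α₁ = 1/(1 + 0.0093325 + 0.074131) = 1/1.0835 = 0.9230; α₂ = α₁·K2/[H⁺] = 0.06842
α₁ + 2α₂ = 1.0598
DIC = CA / (α₁ + 2α₂) = 2.30 / 1.0598 = 2.17 mmol/kg

DIC = 2.17 mmol/kg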